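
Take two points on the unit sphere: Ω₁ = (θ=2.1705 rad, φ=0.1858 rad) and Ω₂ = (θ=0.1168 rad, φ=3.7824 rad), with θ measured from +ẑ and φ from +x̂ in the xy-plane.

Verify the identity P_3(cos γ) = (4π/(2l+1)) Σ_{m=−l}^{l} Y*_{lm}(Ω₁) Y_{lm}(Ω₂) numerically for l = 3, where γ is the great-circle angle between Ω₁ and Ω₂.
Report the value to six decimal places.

0.293458

Term-by-term m-sum for l=3 (normalisation 4π/7 = 1.795196):
  term(m=-3) = -0.000032+0.000152i   from Y*(Ω₁)=+0.199180+0.124155i, Y(Ω₂)=+0.000227+0.000620i
  term(m=-2) = -0.003325+0.004278i   from Y*(Ω₁)=-0.366240-0.142725i, Y(Ω₂)=+0.003931-0.013212i
  term(m=-1) = -0.021035+0.010291i   from Y*(Ω₁)=+0.155409+0.029212i, Y(Ω₂)=-0.118710+0.088534i
  term(m=+0) = +0.212252+0.000000i   from Y*(Ω₁)=+0.296400-0.000000i, Y(Ω₂)=+0.716101+0.000000i
  term(m=+1) = -0.021035-0.010291i   from Y*(Ω₁)=-0.155409+0.029212i, Y(Ω₂)=+0.118710+0.088534i
  term(m=+2) = -0.003325-0.004278i   from Y*(Ω₁)=-0.366240+0.142725i, Y(Ω₂)=+0.003931+0.013212i
  term(m=+3) = -0.000032-0.000152i   from Y*(Ω₁)=-0.199180+0.124155i, Y(Ω₂)=-0.000227+0.000620i
Total Σ_m = +0.163469+0.000000i. Multiply by 1.795196: +0.293458+0.000000i. P_3(cos γ) = 0.293458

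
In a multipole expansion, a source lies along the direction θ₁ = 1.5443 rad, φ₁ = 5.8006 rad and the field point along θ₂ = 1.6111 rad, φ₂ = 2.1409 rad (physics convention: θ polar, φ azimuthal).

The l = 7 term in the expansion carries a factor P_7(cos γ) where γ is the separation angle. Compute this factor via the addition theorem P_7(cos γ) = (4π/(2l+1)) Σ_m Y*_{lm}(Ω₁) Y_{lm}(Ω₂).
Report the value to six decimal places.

0.411298

Expand P_7 via completeness: Σ_{m} conj(Y_{7,m}) at Ω₁ times Y_{7,m} at Ω₂ —
  m=-7: Y*=-0.48493 + 0.11687j  Y=-0.37325 - 0.32847j  product 0.21939 + 0.11566j
  m=-6: Y*=-0.04797 - 0.01205j  Y=-0.07212 + 0.02066j  product 0.00371 - 0.00012j
  m=-5: Y*=0.27078 + 0.24167j  Y=0.10266 - 0.34268j  product 0.11062 - 0.06798j
  m=-4: Y*=0.02043 + 0.05435j  Y=-0.05720 - 0.06660j  product 0.00245 - 0.00447j
  m=-3: Y*=0.04006 - 0.32397j  Y=0.31621 - 0.04440j  product -0.00172 - 0.10422j
  m=-2: Y*=0.03519 - 0.05082j  Y=0.03894 - 0.08477j  product -0.00294 - 0.00496j
  m=-1: Y*=-0.27745 + 0.14536j  Y=0.16473 + 0.25694j  product -0.08305 - 0.04734j
  m=+0: Y*=-0.06292 + 0.00000j  Y=0.09490 + 0.00000j  product -0.00597 + 0.00000j
  m=+1: Y*=0.27745 + 0.14536j  Y=-0.16473 + 0.25694j  product -0.08305 + 0.04734j
  m=+2: Y*=0.03519 + 0.05082j  Y=0.03894 + 0.08477j  product -0.00294 + 0.00496j
  m=+3: Y*=-0.04006 - 0.32397j  Y=-0.31621 - 0.04440j  product -0.00172 + 0.10422j
  m=+4: Y*=0.02043 - 0.05435j  Y=-0.05720 + 0.06660j  product 0.00245 + 0.00447j
  m=+5: Y*=-0.27078 + 0.24167j  Y=-0.10266 - 0.34268j  product 0.11062 + 0.06798j
  m=+6: Y*=-0.04797 + 0.01205j  Y=-0.07212 - 0.02066j  product 0.00371 + 0.00012j
  m=+7: Y*=0.48493 + 0.11687j  Y=0.37325 - 0.32847j  product 0.21939 - 0.11566j
Σ over m = 0.49095 + 0.00000j; ×(4π/15) → 0.41130 + 0.00000j. Real part: 0.411298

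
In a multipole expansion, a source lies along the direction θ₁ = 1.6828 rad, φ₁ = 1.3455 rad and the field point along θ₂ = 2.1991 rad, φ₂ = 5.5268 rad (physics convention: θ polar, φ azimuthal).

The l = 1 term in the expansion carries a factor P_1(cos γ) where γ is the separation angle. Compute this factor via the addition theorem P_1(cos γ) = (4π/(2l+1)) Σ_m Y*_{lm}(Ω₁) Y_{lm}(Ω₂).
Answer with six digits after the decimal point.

Summing Y*_{l m}(θ₁,φ₁)·Y_{l m}(θ₂,φ₂) over m ∈ [−1, 1]; prefactor 4π/(2·1+1) = 4.188790:
  [-1]  conj(Y_{1,-1})(Ω₁) = (0.076698, 0.334653) ; Y_{1,-1}(Ω₂) = (0.203296, 0.191829) ; Δ = (-0.048604, 0.082747)
  [+0]  conj(Y_{1,0})(Ω₁) = (-0.054611, -0.000000) ; Y_{1,0}(Ω₂) = (-0.287187, 0.000000) ; Δ = (0.015684, 0.000000)
  [+1]  conj(Y_{1,1})(Ω₁) = (-0.076698, 0.334653) ; Y_{1,1}(Ω₂) = (-0.203296, 0.191829) ; Δ = (-0.048604, -0.082747)
Σ over m = (-0.081524, 0.000000); ×(4π/3) → (-0.341487, 0.000000). Real part: -0.341487

-0.341487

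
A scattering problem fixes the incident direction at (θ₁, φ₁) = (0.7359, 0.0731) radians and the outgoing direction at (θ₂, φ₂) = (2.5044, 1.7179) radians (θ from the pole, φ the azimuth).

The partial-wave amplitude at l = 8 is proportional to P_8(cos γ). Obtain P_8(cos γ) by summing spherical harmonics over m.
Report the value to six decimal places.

0.266981

Addition theorem: P_8(cos γ) = (4π/17) Σ_m Y*_{lm}(Ω₁) Y_{lm}(Ω₂), m = −8…8:
  m=-8: (0.017715, 0.011728) × (0.003105, -0.007470) = (0.000143, -0.000096)  (running Σ = (0.000143, -0.000096))
  m=-7: (0.081821, 0.045950) × (-0.037475, -0.022518) = (-0.002032, -0.003564)  (running Σ = (-0.001889, -0.003660))
  m=-6: (0.225746, 0.105891) × (-0.092136, 0.112050) = (-0.032664, 0.015539)  (running Σ = (-0.034553, 0.011878))
  m=-5: (0.402083, 0.153875) × (0.218699, 0.241682) = (0.050746, 0.130829)  (running Σ = (0.016193, 0.142707))
  m=-4: (0.416696, 0.125437) × (0.399512, -0.266579) = (0.199914, -0.060969)  (running Σ = (0.216107, 0.081738))
  m=-3: (0.093208, 0.020775) × (-0.156632, -0.331577) = (-0.007711, -0.034160)  (running Σ = (0.208396, 0.047579))
  m=-2: (-0.333440, -0.049099) × (0.088081, -0.026689) = (-0.030680, 0.004574)  (running Σ = (0.177716, 0.052153))
  m=-1: (-0.269935, -0.019767) × (-0.060905, -0.411038) = (0.008315, 0.112157)  (running Σ = (0.186031, 0.164310))
  m=0: (0.261877, -0.000000) × (-0.041569, 0.000000) = (-0.010886, 0.000000)  (running Σ = (0.175145, 0.164310))
  m=1: (0.269935, -0.019767) × (0.060905, -0.411038) = (0.008315, -0.112157)  (running Σ = (0.183461, 0.052153))
  m=2: (-0.333440, 0.049099) × (0.088081, 0.026689) = (-0.030680, -0.004574)  (running Σ = (0.152780, 0.047579))
  m=3: (-0.093208, 0.020775) × (0.156632, -0.331577) = (-0.007711, 0.034160)  (running Σ = (0.145069, 0.081738))
  m=4: (0.416696, -0.125437) × (0.399512, 0.266579) = (0.199914, 0.060969)  (running Σ = (0.344984, 0.142707))
  m=5: (-0.402083, 0.153875) × (-0.218699, 0.241682) = (0.050746, -0.130829)  (running Σ = (0.395730, 0.011878))
  m=6: (0.225746, -0.105891) × (-0.092136, -0.112050) = (-0.032664, -0.015539)  (running Σ = (0.363066, -0.003660))
  m=7: (-0.081821, 0.045950) × (0.037475, -0.022518) = (-0.002032, 0.003564)  (running Σ = (0.361034, -0.000096))
  m=8: (0.017715, -0.011728) × (0.003105, 0.007470) = (0.000143, 0.000096)  (running Σ = (0.361177, -0.000000))
Accumulated sum (0.361177, -0.000000); after 4π/(2l+1) scaling, (0.266981, -0.000000) ⇒ P_8 = 0.266981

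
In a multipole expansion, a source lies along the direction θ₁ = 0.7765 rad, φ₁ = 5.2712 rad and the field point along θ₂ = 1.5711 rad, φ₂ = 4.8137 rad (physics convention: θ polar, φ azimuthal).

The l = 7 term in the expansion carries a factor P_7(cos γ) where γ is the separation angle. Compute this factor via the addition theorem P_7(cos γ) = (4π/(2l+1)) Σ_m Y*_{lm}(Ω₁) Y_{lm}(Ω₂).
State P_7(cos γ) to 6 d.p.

Summing Y*_{l m}(θ₁,φ₁)·Y_{l m}(θ₂,φ₂) over m ∈ [−7, 7]; prefactor 4π/(2·7+1) = 0.837758:
  m=-7: Y*=0.02890 - 0.02979j  Y=-0.32563 - 0.37948j  product -0.02072 - 0.00126j
  m=-6: Y*=0.15457 + 0.03315j  Y=0.00047 - 0.00032j  product 0.00008 - 0.00003j
  m=-5: Y*=0.11861 + 0.32745j  Y=-0.17802 - 0.32085j  product 0.08395 - 0.09635j
  m=-4: Y*=-0.28150 + 0.35940j  Y=0.00061 - 0.00026j  product -0.00008 + 0.00030j
  m=-3: Y*=-0.24408 - 0.02588j  Y=-0.09933 - 0.31669j  product 0.01605 + 0.07987j
  m=-2: Y*=0.09468 + 0.19442j  Y=0.00070 - 0.00014j  product 0.00009 + 0.00012j
  m=-1: Y*=-0.18875 + 0.30185j  Y=-0.03230 - 0.31773j  product 0.10200 + 0.05022j
  m=+0: Y*=0.11549 + 0.00000j  Y=0.00073 + 0.00000j  product 0.00008 + 0.00000j
  m=+1: Y*=0.18875 + 0.30185j  Y=0.03230 - 0.31773j  product 0.10200 - 0.05022j
  m=+2: Y*=0.09468 - 0.19442j  Y=0.00070 + 0.00014j  product 0.00009 - 0.00012j
  m=+3: Y*=0.24408 - 0.02588j  Y=0.09933 - 0.31669j  product 0.01605 - 0.07987j
  m=+4: Y*=-0.28150 - 0.35940j  Y=0.00061 + 0.00026j  product -0.00008 - 0.00030j
  m=+5: Y*=-0.11861 + 0.32745j  Y=0.17802 - 0.32085j  product 0.08395 + 0.09635j
  m=+6: Y*=0.15457 - 0.03315j  Y=0.00047 + 0.00032j  product 0.00008 + 0.00003j
  m=+7: Y*=-0.02890 - 0.02979j  Y=0.32563 - 0.37948j  product -0.02072 + 0.00126j
Σ over m = 0.36285 + 0.00000j; ×(4π/15) → 0.30398 + 0.00000j. Real part: 0.303977

0.303977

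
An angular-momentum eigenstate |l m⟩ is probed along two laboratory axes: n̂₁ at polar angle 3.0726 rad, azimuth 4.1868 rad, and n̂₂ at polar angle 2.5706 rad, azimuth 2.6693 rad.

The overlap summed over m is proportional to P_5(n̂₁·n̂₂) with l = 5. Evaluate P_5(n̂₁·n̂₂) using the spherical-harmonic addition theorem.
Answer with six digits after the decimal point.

-0.313710

Summing Y*_{l m}(θ₁,φ₁)·Y_{l m}(θ₂,φ₂) over m ∈ [−5, 5]; prefactor 4π/(2·5+1) = 1.142397:
  term(m=-5) = (0.000000, 0.000000)   from Y*(Ω₁)=(-0.000000, 0.000001), Y(Ω₂)=(0.015214, -0.015055)
  term(m=-4) = (0.000003, -0.000001)   from Y*(Ω₁)=(0.000017, 0.000029), Y(Ω₂)=(0.032982, -0.100072)
  term(m=-3) = (-0.000042, -0.000261)   from Y*(Ω₁)=(0.000902, -0.000005), Y(Ω₂)=(-0.044973, -0.289874)
  term(m=-2) = (-0.007425, 0.000795)   from Y*(Ω₁)=(0.007923, -0.013850), Y(Ω₂)=(-0.274306, -0.379228)
  term(m=-1) = (0.002584, 0.048430)   from Y*(Ω₁)=(-0.087154, -0.150263), Y(Ω₂)=(-0.248630, -0.127014)
  term(m=+0) = (-0.264846, -0.000000)   from Y*(Ω₁)=(-0.902492, -0.000000), Y(Ω₂)=(0.293461, 0.000000)
  term(m=+1) = (0.002584, -0.048430)   from Y*(Ω₁)=(0.087154, -0.150263), Y(Ω₂)=(0.248630, -0.127014)
  term(m=+2) = (-0.007425, -0.000795)   from Y*(Ω₁)=(0.007923, 0.013850), Y(Ω₂)=(-0.274306, 0.379228)
  term(m=+3) = (-0.000042, 0.000261)   from Y*(Ω₁)=(-0.000902, -0.000005), Y(Ω₂)=(0.044973, -0.289874)
  term(m=+4) = (0.000003, 0.000001)   from Y*(Ω₁)=(0.000017, -0.000029), Y(Ω₂)=(0.032982, 0.100072)
  term(m=+5) = (0.000000, -0.000000)   from Y*(Ω₁)=(0.000000, 0.000001), Y(Ω₂)=(-0.015214, -0.015055)
Total Σ_m = (-0.274607, 0.000000). Multiply by 1.142397: (-0.313710, 0.000000). P_5(cos γ) = -0.313710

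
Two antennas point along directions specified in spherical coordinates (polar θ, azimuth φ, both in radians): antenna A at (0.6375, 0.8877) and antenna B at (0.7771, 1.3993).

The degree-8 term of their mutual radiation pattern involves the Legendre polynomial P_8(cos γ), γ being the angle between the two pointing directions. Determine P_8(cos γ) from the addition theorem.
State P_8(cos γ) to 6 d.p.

Summing Y*_{l m}(θ₁,φ₁)·Y_{l m}(θ₂,φ₂) over m ∈ [−8, 8]; prefactor 4π/(2·8+1) = 0.739198:
  [-8]  conj(Y_{8,-8})(Ω₁) = 0.00555 + 0.00593j ; Y_{8,-8}(Ω₂) = 0.00595 + 0.02953j ; Δ = -0.00014 + 0.00020j
  [-7]  conj(Y_{8,-7})(Ω₁) = 0.04373 - 0.00303j ; Y_{8,-7}(Ω₂) = -0.11422 + 0.04435j ; Δ = -0.00486 + 0.00229j
  [-6]  conj(Y_{8,-6})(Ω₁) = 0.08372 - 0.11882j ; Y_{8,-6}(Ω₂) = -0.15287 - 0.25398j ; Δ = -0.04298 - 0.00310j
  [-5]  conj(Y_{8,-5})(Ω₁) = -0.08827 - 0.31417j ; Y_{8,-5}(Ω₂) = 0.34370 - 0.29741j ; Δ = -0.12377 - 0.08173j
  [-4]  conj(Y_{8,-4})(Ω₁) = -0.44070 - 0.19113j ; Y_{8,-4}(Ω₂) = 0.28974 + 0.23718j ; Δ = -0.08236 - 0.15990j
  [-3]  conj(Y_{8,-3})(Ω₁) = -0.32492 + 0.16853j ; Y_{8,-3}(Ω₂) = 0.01473 - 0.02606j ; Δ = -0.00039 + 0.01095j
  [-2]  conj(Y_{8,-2})(Ω₁) = 0.01890 - 0.09109j ; Y_{8,-2}(Ω₂) = 0.35739 + 0.12763j ; Δ = 0.01838 - 0.03014j
  [-1]  conj(Y_{8,-1})(Ω₁) = -0.26224 - 0.32224j ; Y_{8,-1}(Ω₂) = -0.02652 + 0.15312j ; Δ = 0.05630 - 0.03161j
  [+0]  conj(Y_{8,0})(Ω₁) = -0.04049 + 0.00000j ; Y_{8,0}(Ω₂) = 0.33695 + 0.00000j ; Δ = -0.01364 + 0.00000j
  [+1]  conj(Y_{8,1})(Ω₁) = 0.26224 - 0.32224j ; Y_{8,1}(Ω₂) = 0.02652 + 0.15312j ; Δ = 0.05630 + 0.03161j
  [+2]  conj(Y_{8,2})(Ω₁) = 0.01890 + 0.09109j ; Y_{8,2}(Ω₂) = 0.35739 - 0.12763j ; Δ = 0.01838 + 0.03014j
  [+3]  conj(Y_{8,3})(Ω₁) = 0.32492 + 0.16853j ; Y_{8,3}(Ω₂) = -0.01473 - 0.02606j ; Δ = -0.00039 - 0.01095j
  [+4]  conj(Y_{8,4})(Ω₁) = -0.44070 + 0.19113j ; Y_{8,4}(Ω₂) = 0.28974 - 0.23718j ; Δ = -0.08236 + 0.15990j
  [+5]  conj(Y_{8,5})(Ω₁) = 0.08827 - 0.31417j ; Y_{8,5}(Ω₂) = -0.34370 - 0.29741j ; Δ = -0.12377 + 0.08173j
  [+6]  conj(Y_{8,6})(Ω₁) = 0.08372 + 0.11882j ; Y_{8,6}(Ω₂) = -0.15287 + 0.25398j ; Δ = -0.04298 + 0.00310j
  [+7]  conj(Y_{8,7})(Ω₁) = -0.04373 - 0.00303j ; Y_{8,7}(Ω₂) = 0.11422 + 0.04435j ; Δ = -0.00486 - 0.00229j
  [+8]  conj(Y_{8,8})(Ω₁) = 0.00555 - 0.00593j ; Y_{8,8}(Ω₂) = 0.00595 - 0.02953j ; Δ = -0.00014 - 0.00020j
Σ over m = -0.37330 - 0.00000j; ×(4π/17) → -0.27594 - 0.00000j. Real part: -0.275939

-0.275939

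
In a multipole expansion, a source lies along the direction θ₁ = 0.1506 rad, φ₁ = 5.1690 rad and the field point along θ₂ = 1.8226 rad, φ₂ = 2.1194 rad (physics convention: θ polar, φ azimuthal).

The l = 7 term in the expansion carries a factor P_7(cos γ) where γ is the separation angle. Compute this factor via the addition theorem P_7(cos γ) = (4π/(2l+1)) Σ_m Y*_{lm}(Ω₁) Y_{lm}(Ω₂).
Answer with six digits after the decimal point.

Term-by-term m-sum for l=7 (normalisation 4π/15 = 0.837758):
  m=-7: (0.000000, -0.000001) × (-0.256991, -0.305958) = (-0.000000, 0.000000)  (running Σ = (-0.000000, 0.000000))
  m=-6: (0.000019, -0.000008) × (-0.380301, 0.057488) = (-0.000007, 0.000004)  (running Σ = (-0.000007, 0.000004))
  m=-5: (0.000247, 0.000213) × (0.023417, -0.055607) = (0.000018, -0.000009)  (running Σ = (0.000010, -0.000004))
  m=-4: (-0.000902, 0.003453) × (-0.205989, -0.286341) = (0.001175, -0.000453)  (running Σ = (0.001185, -0.000457))
  m=-3: (-0.027502, 0.005602) × (-0.054714, 0.004112) = (0.001482, -0.000420)  (running Σ = (0.002667, -0.000877))
  m=-2: (-0.093875, -0.121564) × (0.145453, -0.283817) = (-0.048156, 0.008961)  (running Σ = (-0.045490, 0.008085))
  m=-1: (0.231006, -0.470256) × (-0.050824, -0.083156) = (-0.050845, 0.004691)  (running Σ = (-0.096335, 0.012775))
  m=0: (0.771928, -0.000000) × (0.306471, 0.000000) = (0.236573, 0.000000)  (running Σ = (0.140239, 0.012775))
  m=1: (-0.231006, -0.470256) × (0.050824, -0.083156) = (-0.050845, -0.004691)  (running Σ = (0.089394, 0.008085))
  m=2: (-0.093875, 0.121564) × (0.145453, 0.283817) = (-0.048156, -0.008961)  (running Σ = (0.041237, -0.000877))
  m=3: (0.027502, 0.005602) × (0.054714, 0.004112) = (0.001482, 0.000420)  (running Σ = (0.042719, -0.000457))
  m=4: (-0.000902, -0.003453) × (-0.205989, 0.286341) = (0.001175, 0.000453)  (running Σ = (0.043894, -0.000004))
  m=5: (-0.000247, 0.000213) × (-0.023417, -0.055607) = (0.000018, 0.000009)  (running Σ = (0.043911, 0.000004))
  m=6: (0.000019, 0.000008) × (-0.380301, -0.057488) = (-0.000007, -0.000004)  (running Σ = (0.043904, 0.000000))
  m=7: (-0.000000, -0.000001) × (0.256991, -0.305958) = (-0.000000, -0.000000)  (running Σ = (0.043904, -0.000000))
Accumulated sum (0.043904, -0.000000); after 4π/(2l+1) scaling, (0.036781, -0.000000) ⇒ P_7 = 0.036781

0.036781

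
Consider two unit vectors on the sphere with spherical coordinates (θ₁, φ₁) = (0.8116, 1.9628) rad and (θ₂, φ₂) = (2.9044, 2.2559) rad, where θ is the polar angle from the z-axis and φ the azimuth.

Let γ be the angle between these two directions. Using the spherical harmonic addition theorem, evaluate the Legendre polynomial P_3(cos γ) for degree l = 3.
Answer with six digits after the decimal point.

Term-by-term m-sum for l=3 (normalisation 4π/7 = 1.795196):
  m=-3: Y*=(0.147001, -0.061250)  Y=(0.004790, -0.002521)  product (0.000550, -0.000664)
  m=-2: Y*=(-0.262106, -0.261378)  Y=(0.010928, -0.053747)  product (-0.016913, 0.011231)
  m=-1: Y*=(-0.122615, 0.296603)  Y=(-0.178938, -0.218981)  product (0.086891, -0.026223)
  m=+0: Y*=(-0.162073, -0.000000)  Y=(-0.625319, 0.000000)  product (0.101347, 0.000000)
  m=+1: Y*=(0.122615, 0.296603)  Y=(0.178938, -0.218981)  product (0.086891, 0.026223)
  m=+2: Y*=(-0.262106, 0.261378)  Y=(0.010928, 0.053747)  product (-0.016913, -0.011231)
  m=+3: Y*=(-0.147001, -0.061250)  Y=(-0.004790, -0.002521)  product (0.000550, 0.000664)
Accumulated sum (0.242404, -0.000000); after 4π/(2l+1) scaling, (0.435162, -0.000000) ⇒ P_3 = 0.435162

0.435162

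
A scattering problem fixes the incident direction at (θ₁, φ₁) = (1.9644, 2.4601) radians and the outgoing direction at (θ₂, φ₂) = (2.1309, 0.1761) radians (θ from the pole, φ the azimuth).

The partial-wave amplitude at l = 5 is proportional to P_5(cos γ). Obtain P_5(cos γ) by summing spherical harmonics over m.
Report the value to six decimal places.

-0.343630

Term-by-term m-sum for l=5 (normalisation 4π/11 = 1.142397):
  [-5]  conj(Y_{5,-5})(Ω₁) = (0.300864, -0.081930) ; Y_{5,-5}(Ω₂) = (0.128989, -0.156192) ; Δ = (0.026011, -0.057561)
  [-4]  conj(Y_{5,-4})(Ω₁) = (0.374624, 0.165333) ; Y_{5,-4}(Ω₂) = (-0.306097, 0.260133) ; Δ = (-0.157680, 0.046844)
  [-3]  conj(Y_{5,-3})(Ω₁) = (0.040247, 0.078515) ; Y_{5,-3}(Ω₂) = (0.279837, -0.163323) ; Δ = (0.024086, 0.015398)
  [-2]  conj(Y_{5,-2})(Ω₁) = (0.063907, -0.303086) ; Y_{5,-2}(Ω₂) = (0.092955, -0.034163) ; Δ = (-0.004414, -0.030357)
  [-1]  conj(Y_{5,-1})(Ω₁) = (0.138956, -0.112712) ; Y_{5,-1}(Ω₂) = (-0.341557, 0.060778) ; Δ = (-0.040611, 0.046943)
  [+0]  conj(Y_{5,0})(Ω₁) = (-0.272117, -0.000000) ; Y_{5,0}(Ω₂) = (-0.016237, 0.000000) ; Δ = (0.004418, 0.000000)
  [+1]  conj(Y_{5,1})(Ω₁) = (-0.138956, -0.112712) ; Y_{5,1}(Ω₂) = (0.341557, 0.060778) ; Δ = (-0.040611, -0.046943)
  [+2]  conj(Y_{5,2})(Ω₁) = (0.063907, 0.303086) ; Y_{5,2}(Ω₂) = (0.092955, 0.034163) ; Δ = (-0.004414, 0.030357)
  [+3]  conj(Y_{5,3})(Ω₁) = (-0.040247, 0.078515) ; Y_{5,3}(Ω₂) = (-0.279837, -0.163323) ; Δ = (0.024086, -0.015398)
  [+4]  conj(Y_{5,4})(Ω₁) = (0.374624, -0.165333) ; Y_{5,4}(Ω₂) = (-0.306097, -0.260133) ; Δ = (-0.157680, -0.046844)
  [+5]  conj(Y_{5,5})(Ω₁) = (-0.300864, -0.081930) ; Y_{5,5}(Ω₂) = (-0.128989, -0.156192) ; Δ = (0.026011, 0.057561)
Σ over m = (-0.300797, 0.000000); ×(4π/11) → (-0.343630, 0.000000). Real part: -0.343630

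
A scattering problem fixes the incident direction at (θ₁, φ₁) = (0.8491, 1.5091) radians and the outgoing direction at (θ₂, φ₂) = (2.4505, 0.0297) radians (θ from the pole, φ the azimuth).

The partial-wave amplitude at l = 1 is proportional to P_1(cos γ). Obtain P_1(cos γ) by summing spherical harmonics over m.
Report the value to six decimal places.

Summing Y*_{l m}(θ₁,φ₁)·Y_{l m}(θ₂,φ₂) over m ∈ [−1, 1]; prefactor 4π/(2·1+1) = 4.188790:
  m=-1: 0.01599 + 0.25886j × 0.22011 - 0.00654j = 0.00521 + 0.05688j  (running Σ = 0.00521 + 0.05688j)
  m=0: 0.32280 + 0.00000j × -0.37649 + 0.00000j = -0.12153 + 0.00000j  (running Σ = -0.11632 + 0.05688j)
  m=1: -0.01599 + 0.25886j × -0.22011 - 0.00654j = 0.00521 - 0.05688j  (running Σ = -0.11111 + 0.00000j)
Accumulated sum -0.11111 + 0.00000j; after 4π/(2l+1) scaling, -0.46540 + 0.00000j ⇒ P_1 = -0.465401

-0.465401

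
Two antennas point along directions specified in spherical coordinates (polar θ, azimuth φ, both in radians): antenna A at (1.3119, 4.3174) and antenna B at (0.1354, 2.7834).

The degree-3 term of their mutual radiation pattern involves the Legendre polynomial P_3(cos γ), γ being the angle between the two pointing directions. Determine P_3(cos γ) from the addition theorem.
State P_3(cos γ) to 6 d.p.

Addition theorem: P_3(cos γ) = (4π/7) Σ_m Y*_{lm}(Ω₁) Y_{lm}(Ω₂), m = −3…3:
  m=-3: (0.349178, 0.141832) × (-0.000489, -0.000902) = (-0.000043, -0.000384)  (running Σ = (-0.000043, -0.000384))
  m=-2: (-0.172089, 0.173673) × (0.013916, 0.012116) = (-0.004499, 0.000332)  (running Σ = (-0.004542, -0.000053))
  m=-1: (0.080818, 0.193856) × (-0.159703, -0.059783) = (-0.001318, -0.035791)  (running Σ = (-0.005859, -0.035844))
  m=0: (-0.255306, -0.000000) × (0.705834, 0.000000) = (-0.180203, -0.000000)  (running Σ = (-0.186063, -0.035844))
  m=1: (-0.080818, 0.193856) × (0.159703, -0.059783) = (-0.001318, 0.035791)  (running Σ = (-0.187380, -0.000053))
  m=2: (-0.172089, -0.173673) × (0.013916, -0.012116) = (-0.004499, -0.000332)  (running Σ = (-0.191879, -0.000384))
  m=3: (-0.349178, 0.141832) × (0.000489, -0.000902) = (-0.000043, 0.000384)  (running Σ = (-0.191922, 0.000000))
Total Σ_m = (-0.191922, 0.000000). Multiply by 1.795196: (-0.344537, 0.000000). P_3(cos γ) = -0.344537

-0.344537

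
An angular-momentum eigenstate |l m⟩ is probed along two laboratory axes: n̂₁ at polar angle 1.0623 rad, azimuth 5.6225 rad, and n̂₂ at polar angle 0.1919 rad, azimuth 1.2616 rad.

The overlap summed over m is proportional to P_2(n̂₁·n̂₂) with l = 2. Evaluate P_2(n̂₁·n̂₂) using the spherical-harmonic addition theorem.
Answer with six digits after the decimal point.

Expand P_2 via completeness: Σ_{m} conj(Y_{2,m}) at Ω₁ times Y_{2,m} at Ω₂ —
  term(m=-2) = -0.00316 + 0.00268j   from Y*(Ω₁)=0.07275 - 0.28559j, Y(Ω₂)=-0.01145 - 0.00815j
  term(m=-1) = -0.01636 - 0.04461j   from Y*(Ω₁)=0.25940 - 0.20161j, Y(Ω₂)=0.04401 - 0.13778j
  term(m=+0) = -0.05434 + 0.00000j   from Y*(Ω₁)=-0.09111 + 0.00000j, Y(Ω₂)=0.59637 + 0.00000j
  term(m=+1) = -0.01636 + 0.04461j   from Y*(Ω₁)=-0.25940 - 0.20161j, Y(Ω₂)=-0.04401 - 0.13778j
  term(m=+2) = -0.00316 - 0.00268j   from Y*(Ω₁)=0.07275 + 0.28559j, Y(Ω₂)=-0.01145 + 0.00815j
Total Σ_m = -0.09338 + 0.00000j. Multiply by 2.513274: -0.23468 + 0.00000j. P_2(cos γ) = -0.234682

-0.234682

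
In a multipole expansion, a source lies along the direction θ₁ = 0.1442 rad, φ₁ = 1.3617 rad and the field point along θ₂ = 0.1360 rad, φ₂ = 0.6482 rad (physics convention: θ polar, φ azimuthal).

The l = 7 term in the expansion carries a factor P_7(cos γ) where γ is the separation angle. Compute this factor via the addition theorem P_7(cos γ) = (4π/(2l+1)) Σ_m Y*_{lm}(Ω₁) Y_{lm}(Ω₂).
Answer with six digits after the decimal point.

0.870263

Addition theorem: P_7(cos γ) = (4π/15) Σ_m Y*_{lm}(Ω₁) Y_{lm}(Ω₂), m = −7…7:
  m=-7: -0.00000 - 0.00000j × -0.00000 + 0.00000j = 0.00000 - 0.00000j  (running Σ = 0.00000 - 0.00000j)
  m=-6: -0.00001 + 0.00002j × -0.00001 + 0.00001j = -0.00000 - 0.00000j  (running Σ = -0.00000 - 0.00000j)
  m=-5: 0.00023 + 0.00013j × -0.00020 + 0.00002j = -0.00000 - 0.00000j  (running Σ = -0.00000 - 0.00000j)
  m=-4: 0.00202 - 0.00224j × -0.00205 - 0.00125j = -0.00001 + 0.00000j  (running Σ = -0.00001 + 0.00000j)
  m=-3: -0.01455 - 0.02007j × -0.00765 - 0.01951j = -0.00028 + 0.00044j  (running Σ = -0.00029 + 0.00044j)
  m=-2: -0.12981 + 0.05769j × 0.03460 - 0.12292j = 0.00260 + 0.01795j  (running Σ = 0.00231 + 0.01839j)
  m=-1: 0.10558 + 0.49755j × 0.38884 - 0.29449j = 0.18758 + 0.16237j  (running Σ = 0.18989 + 0.18076j)
  m=0: 0.79666 + 0.00000j × 0.82724 + 0.00000j = 0.65902 + 0.00000j  (running Σ = 0.84891 + 0.18076j)
  m=1: -0.10558 + 0.49755j × -0.38884 - 0.29449j = 0.18758 - 0.16237j  (running Σ = 1.03649 + 0.01839j)
  m=2: -0.12981 - 0.05769j × 0.03460 + 0.12292j = 0.00260 - 0.01795j  (running Σ = 1.03909 + 0.00044j)
  m=3: 0.01455 - 0.02007j × 0.00765 - 0.01951j = -0.00028 - 0.00044j  (running Σ = 1.03881 + 0.00000j)
  m=4: 0.00202 + 0.00224j × -0.00205 + 0.00125j = -0.00001 - 0.00000j  (running Σ = 1.03880 - 0.00000j)
  m=5: -0.00023 + 0.00013j × 0.00020 + 0.00002j = -0.00000 + 0.00000j  (running Σ = 1.03880 - 0.00000j)
  m=6: -0.00001 - 0.00002j × -0.00001 - 0.00001j = -0.00000 + 0.00000j  (running Σ = 1.03880 - 0.00000j)
  m=7: 0.00000 - 0.00000j × 0.00000 + 0.00000j = 0.00000 + 0.00000j  (running Σ = 1.03880 - 0.00000j)
Total Σ_m = 1.03880 - 0.00000j. Multiply by 0.837758: 0.87026 - 0.00000j. P_7(cos γ) = 0.870263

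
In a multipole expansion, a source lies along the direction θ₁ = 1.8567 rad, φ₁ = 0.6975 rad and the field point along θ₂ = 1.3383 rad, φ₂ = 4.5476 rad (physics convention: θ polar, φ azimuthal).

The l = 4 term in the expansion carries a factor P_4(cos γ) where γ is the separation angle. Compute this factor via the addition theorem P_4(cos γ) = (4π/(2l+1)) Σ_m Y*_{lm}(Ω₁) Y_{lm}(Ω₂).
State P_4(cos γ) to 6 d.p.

Summing Y*_{l m}(θ₁,φ₁)·Y_{l m}(θ₂,φ₂) over m ∈ [−4, 4]; prefactor 4π/(2·4+1) = 1.396263:
  term(m=-4) = (-0.141791, -0.045039)   from Y*(Ω₁)=(-0.352000, 0.129126), Y(Ω₂)=(0.313669, 0.243016)
  term(m=-3) = (-0.043632, -0.070417)   from Y*(Ω₁)=(0.155356, -0.270266), Y(Ω₂)=(0.126085, -0.233920)
  term(m=-2) = (0.004161, -0.026846)   from Y*(Ω₁)=(-0.023869, -0.134376), Y(Ω₂)=(0.188337, 0.064421)
  term(m=-1) = (0.066208, -0.056736)   from Y*(Ω₁)=(0.239707, 0.200880), Y(Ω₂)=(0.045734, -0.275016)
  term(m=+0) = (0.014077, 0.000000)   from Y*(Ω₁)=(0.088361, -0.000000), Y(Ω₂)=(0.159314, 0.000000)
  term(m=+1) = (0.066208, 0.056736)   from Y*(Ω₁)=(-0.239707, 0.200880), Y(Ω₂)=(-0.045734, -0.275016)
  term(m=+2) = (0.004161, 0.026846)   from Y*(Ω₁)=(-0.023869, 0.134376), Y(Ω₂)=(0.188337, -0.064421)
  term(m=+3) = (-0.043632, 0.070417)   from Y*(Ω₁)=(-0.155356, -0.270266), Y(Ω₂)=(-0.126085, -0.233920)
  term(m=+4) = (-0.141791, 0.045039)   from Y*(Ω₁)=(-0.352000, -0.129126), Y(Ω₂)=(0.313669, -0.243016)
Σ over m = (-0.216031, 0.000000); ×(4π/9) → (-0.301636, 0.000000). Real part: -0.301636

-0.301636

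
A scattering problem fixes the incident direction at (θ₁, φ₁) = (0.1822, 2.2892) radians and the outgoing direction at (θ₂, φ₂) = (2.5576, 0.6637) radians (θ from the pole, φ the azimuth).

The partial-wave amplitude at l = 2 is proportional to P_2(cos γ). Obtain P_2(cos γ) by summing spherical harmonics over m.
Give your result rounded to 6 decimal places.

Summing Y*_{l m}(θ₁,φ₁)·Y_{l m}(θ₂,φ₂) over m ∈ [−2, 2]; prefactor 4π/(2·2+1) = 2.513274:
  m=-2: -0.001694-0.012568i × +0.028300-0.113965i = -0.001480-0.000163i  (running Σ = -0.001480-0.000163i)
  m=-1: -0.090608+0.103641i × -0.279922+0.218913i = +0.002675-0.048847i  (running Σ = +0.001194-0.049009i)
  m=0: +0.599719-0.000000i × +0.343149+0.000000i = +0.205793+0.000000i  (running Σ = +0.206987-0.049009i)
  m=1: +0.090608+0.103641i × +0.279922+0.218913i = +0.002675+0.048847i  (running Σ = +0.209662-0.000163i)
  m=2: -0.001694+0.012568i × +0.028300+0.113965i = -0.001480+0.000163i  (running Σ = +0.208182-0.000000i)
Accumulated sum +0.208182-0.000000i; after 4π/(2l+1) scaling, +0.523218-0.000000i ⇒ P_2 = 0.523218

0.523218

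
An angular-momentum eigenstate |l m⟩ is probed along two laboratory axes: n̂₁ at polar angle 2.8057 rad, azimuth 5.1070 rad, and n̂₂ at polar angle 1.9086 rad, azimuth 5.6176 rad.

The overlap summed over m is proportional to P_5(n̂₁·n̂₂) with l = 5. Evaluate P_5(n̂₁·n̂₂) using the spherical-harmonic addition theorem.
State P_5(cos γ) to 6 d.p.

-0.113377

Summing Y*_{l m}(θ₁,φ₁)·Y_{l m}(θ₂,φ₂) over m ∈ [−5, 5]; prefactor 4π/(2·5+1) = 1.142397:
  term(m=-5) = (-0.000521, -0.000348)   from Y*(Ω₁)=(0.001662, 0.000707), Y(Ω₂)=(-0.340983, -0.064282)
  term(m=-4) = (-0.002864, -0.005616)   from Y*(Ω₁)=(0.000125, -0.016356), Y(Ω₂)=(0.342015, -0.177731)
  term(m=-3) = (-0.000011, 0.000290)   from Y*(Ω₁)=(-0.080561, 0.032830), Y(Ω₂)=(0.001377, -0.003035)
  term(m=-2) = (-0.050959, 0.083191)   from Y*(Ω₁)=(0.204991, 0.206564), Y(Ω₂)=(0.079564, 0.325654)
  term(m=-1) = (-0.041201, 0.023079)   from Y*(Ω₁)=(0.211283, -0.507337), Y(Ω₂)=(-0.067588, -0.053063)
  term(m=+0) = (0.091868, 0.000000)   from Y*(Ω₁)=(-0.293654, -0.000000), Y(Ω₂)=(-0.312844, 0.000000)
  term(m=+1) = (-0.041201, -0.023079)   from Y*(Ω₁)=(-0.211283, -0.507337), Y(Ω₂)=(0.067588, -0.053063)
  term(m=+2) = (-0.050959, -0.083191)   from Y*(Ω₁)=(0.204991, -0.206564), Y(Ω₂)=(0.079564, -0.325654)
  term(m=+3) = (-0.000011, -0.000290)   from Y*(Ω₁)=(0.080561, 0.032830), Y(Ω₂)=(-0.001377, -0.003035)
  term(m=+4) = (-0.002864, 0.005616)   from Y*(Ω₁)=(0.000125, 0.016356), Y(Ω₂)=(0.342015, 0.177731)
  term(m=+5) = (-0.000521, 0.000348)   from Y*(Ω₁)=(-0.001662, 0.000707), Y(Ω₂)=(0.340983, -0.064282)
Accumulated sum (-0.099245, 0.000000); after 4π/(2l+1) scaling, (-0.113377, 0.000000) ⇒ P_5 = -0.113377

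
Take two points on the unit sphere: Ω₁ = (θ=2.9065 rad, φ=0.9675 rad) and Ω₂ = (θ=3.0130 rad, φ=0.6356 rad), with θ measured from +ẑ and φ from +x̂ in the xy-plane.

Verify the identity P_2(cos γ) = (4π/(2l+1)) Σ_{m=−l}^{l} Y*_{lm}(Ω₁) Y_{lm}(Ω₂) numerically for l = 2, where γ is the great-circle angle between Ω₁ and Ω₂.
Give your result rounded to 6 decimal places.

Expand P_2 via completeness: Σ_{m} conj(Y_{2,m}) at Ω₁ times Y_{2,m} at Ω₂ —
  m=-2: (-0.007465, 0.019584) × (0.001875, -0.006069) = (0.000105, 0.000082)  (running Σ = (0.000105, 0.000082))
  m=-1: (-0.099289, -0.144109) × (-0.079065, 0.058329) = (0.016256, 0.005603)  (running Σ = (0.016361, 0.005685))
  m=0: (0.579446, -0.000000) × (0.615223, 0.000000) = (0.356488, 0.000000)  (running Σ = (0.372849, 0.005685))
  m=1: (0.099289, -0.144109) × (0.079065, 0.058329) = (0.016256, -0.005603)  (running Σ = (0.389105, 0.000082))
  m=2: (-0.007465, -0.019584) × (0.001875, 0.006069) = (0.000105, -0.000082)  (running Σ = (0.389210, -0.000000))
Total Σ_m = (0.389210, -0.000000). Multiply by 2.513274: (0.978192, -0.000000). P_2(cos γ) = 0.978192

0.978192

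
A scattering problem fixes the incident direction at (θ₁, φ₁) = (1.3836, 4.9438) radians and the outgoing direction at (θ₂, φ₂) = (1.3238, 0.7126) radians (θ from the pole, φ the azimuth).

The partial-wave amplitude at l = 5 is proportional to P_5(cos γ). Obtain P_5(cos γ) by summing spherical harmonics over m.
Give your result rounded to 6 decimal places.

Expand P_5 via completeness: Σ_{m} conj(Y_{5,m}) at Ω₁ times Y_{5,m} at Ω₂ —
  [-5]  conj(Y_{5,-5})(Ω₁) = 0.38912 - 0.17086j ; Y_{5,-5}(Ω₂) = -0.36304 + 0.16274j ; Δ = -0.11346 + 0.12535j
  [-4]  conj(Y_{5,-4})(Ω₁) = 0.15307 + 0.20339j ; Y_{5,-4}(Ω₂) = -0.30387 - 0.09107j ; Δ = -0.02799 - 0.07575j
  [-3]  conj(Y_{5,-3})(Ω₁) = 0.14449 - 0.17357j ; Y_{5,-3}(Ω₂) = 0.07826 + 0.12291j ; Δ = 0.03264 + 0.00418j
  [-2]  conj(Y_{5,-2})(Ω₁) = 0.24414 + 0.12182j ; Y_{5,-2}(Ω₂) = -0.04639 + 0.31634j ; Δ = -0.04986 + 0.07158j
  [-1]  conj(Y_{5,-1})(Ω₁) = 0.03900 - 0.16549j ; Y_{5,-1}(Ω₂) = 0.05597 - 0.04836j ; Δ = -0.00582 - 0.01115j
  [+0]  conj(Y_{5,0})(Ω₁) = 0.27535 + 0.00000j ; Y_{5,0}(Ω₂) = 0.31569 + 0.00000j ; Δ = 0.08693 + 0.00000j
  [+1]  conj(Y_{5,1})(Ω₁) = -0.03900 - 0.16549j ; Y_{5,1}(Ω₂) = -0.05597 - 0.04836j ; Δ = -0.00582 + 0.01115j
  [+2]  conj(Y_{5,2})(Ω₁) = 0.24414 - 0.12182j ; Y_{5,2}(Ω₂) = -0.04639 - 0.31634j ; Δ = -0.04986 - 0.07158j
  [+3]  conj(Y_{5,3})(Ω₁) = -0.14449 - 0.17357j ; Y_{5,3}(Ω₂) = -0.07826 + 0.12291j ; Δ = 0.03264 - 0.00418j
  [+4]  conj(Y_{5,4})(Ω₁) = 0.15307 - 0.20339j ; Y_{5,4}(Ω₂) = -0.30387 + 0.09107j ; Δ = -0.02799 + 0.07575j
  [+5]  conj(Y_{5,5})(Ω₁) = -0.38912 - 0.17086j ; Y_{5,5}(Ω₂) = 0.36304 + 0.16274j ; Δ = -0.11346 - 0.12535j
Total Σ_m = -0.24206 + 0.00000j. Multiply by 1.142397: -0.27652 + 0.00000j. P_5(cos γ) = -0.276525

-0.276525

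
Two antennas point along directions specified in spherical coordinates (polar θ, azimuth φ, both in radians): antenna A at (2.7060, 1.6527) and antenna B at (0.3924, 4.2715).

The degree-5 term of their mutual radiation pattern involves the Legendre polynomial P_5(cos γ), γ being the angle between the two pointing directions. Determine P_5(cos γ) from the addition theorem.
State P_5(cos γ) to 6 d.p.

Addition theorem: P_5(cos γ) = (4π/11) Σ_m Y*_{lm}(Ω₁) Y_{lm}(Ω₂), m = −5…5:
  [-5]  conj(Y_{5,-5})(Ω₁) = -0.00247 + 0.00569j ; Y_{5,-5}(Ω₂) = -0.00306 - 0.00225j ; Δ = 0.00002 - 0.00001j
  [-4]  conj(Y_{5,-4})(Ω₁) = -0.03994 - 0.01357j ; Y_{5,-4}(Ω₂) = -0.00556 + 0.02846j ; Δ = 0.00061 - 0.00106j
  [-3]  conj(Y_{5,-3})(Ω₁) = 0.04044 - 0.16127j ; Y_{5,-3}(Ω₂) = 0.12534 - 0.03176j ; Δ = -0.00005 - 0.02150j
  [-2]  conj(Y_{5,-2})(Ω₁) = 0.39564 + 0.06539j ; Y_{5,-2}(Ω₂) = -0.22731 - 0.27597j ; Δ = -0.07189 - 0.12405j
  [-1]  conj(Y_{5,-1})(Ω₁) = -0.04069 + 0.49573j ; Y_{5,-1}(Ω₂) = -0.22760 + 0.48233j ; Δ = -0.22984 - 0.13245j
  [+0]  conj(Y_{5,0})(Ω₁) = -0.00284 + 0.00000j ; Y_{5,0}(Ω₂) = 0.12514 + 0.00000j ; Δ = -0.00035 + 0.00000j
  [+1]  conj(Y_{5,1})(Ω₁) = 0.04069 + 0.49573j ; Y_{5,1}(Ω₂) = 0.22760 + 0.48233j ; Δ = -0.22984 + 0.13245j
  [+2]  conj(Y_{5,2})(Ω₁) = 0.39564 - 0.06539j ; Y_{5,2}(Ω₂) = -0.22731 + 0.27597j ; Δ = -0.07189 + 0.12405j
  [+3]  conj(Y_{5,3})(Ω₁) = -0.04044 - 0.16127j ; Y_{5,3}(Ω₂) = -0.12534 - 0.03176j ; Δ = -0.00005 + 0.02150j
  [+4]  conj(Y_{5,4})(Ω₁) = -0.03994 + 0.01357j ; Y_{5,4}(Ω₂) = -0.00556 - 0.02846j ; Δ = 0.00061 + 0.00106j
  [+5]  conj(Y_{5,5})(Ω₁) = 0.00247 + 0.00569j ; Y_{5,5}(Ω₂) = 0.00306 - 0.00225j ; Δ = 0.00002 + 0.00001j
Accumulated sum -0.60266 - 0.00000j; after 4π/(2l+1) scaling, -0.68848 - 0.00000j ⇒ P_5 = -0.688479

-0.688479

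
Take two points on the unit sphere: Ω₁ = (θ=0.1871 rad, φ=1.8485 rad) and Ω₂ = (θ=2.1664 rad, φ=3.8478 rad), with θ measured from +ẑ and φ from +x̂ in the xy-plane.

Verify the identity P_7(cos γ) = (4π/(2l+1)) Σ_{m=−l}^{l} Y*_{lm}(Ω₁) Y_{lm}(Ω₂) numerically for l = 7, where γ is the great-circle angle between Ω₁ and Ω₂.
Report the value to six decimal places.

-0.315672

Expand P_7 via completeness: Σ_{m} conj(Y_{7,m}) at Ω₁ times Y_{7,m} at Ω₂ —
  [-7]  conj(Y_{7,-7})(Ω₁) = +0.000004+0.000001i ; Y_{7,-7}(Ω₂) = -0.030505-0.129664i ; Δ = +0.000000-0.000001i
  [-6]  conj(Y_{7,-6})(Ω₁) = +0.000007-0.000076i ; Y_{7,-6}(Ω₂) = +0.154519-0.300355i ; Δ = -0.000022-0.000014i
  [-5]  conj(Y_{7,-5})(Ω₁) = -0.000928+0.000171i ; Y_{7,-5}(Ω₂) = +0.407946-0.167423i ; Δ = -0.000350+0.000225i
  [-4]  conj(Y_{7,-4})(Ω₁) = +0.003660+0.007387i ; Y_{7,-4}(Ω₂) = +0.200523+0.065732i ; Δ = +0.000248+0.001722i
  [-3]  conj(Y_{7,-3})(Ω₁) = +0.038233-0.034748i ; Y_{7,-3}(Ω₂) = -0.117912-0.193261i ; Δ = -0.011224-0.003292i
  [-2]  conj(Y_{7,-2})(Ω₁) = -0.190186-0.118024i ; Y_{7,-2}(Ω₂) = +0.051755-0.324035i ; Δ = -0.048087+0.055519i
  [-1]  conj(Y_{7,-1})(Ω₁) = -0.162806+0.571110i ; Y_{7,-1}(Ω₂) = -0.073645+0.062816i ; Δ = -0.023885-0.052286i
  [+0]  conj(Y_{7,0})(Ω₁) = +0.618578-0.000000i ; Y_{7,0}(Ω₂) = -0.339761+0.000000i ; Δ = -0.210169+0.000000i
  [+1]  conj(Y_{7,1})(Ω₁) = +0.162806+0.571110i ; Y_{7,1}(Ω₂) = +0.073645+0.062816i ; Δ = -0.023885+0.052286i
  [+2]  conj(Y_{7,2})(Ω₁) = -0.190186+0.118024i ; Y_{7,2}(Ω₂) = +0.051755+0.324035i ; Δ = -0.048087-0.055519i
  [+3]  conj(Y_{7,3})(Ω₁) = -0.038233-0.034748i ; Y_{7,3}(Ω₂) = +0.117912-0.193261i ; Δ = -0.011224+0.003292i
  [+4]  conj(Y_{7,4})(Ω₁) = +0.003660-0.007387i ; Y_{7,4}(Ω₂) = +0.200523-0.065732i ; Δ = +0.000248-0.001722i
  [+5]  conj(Y_{7,5})(Ω₁) = +0.000928+0.000171i ; Y_{7,5}(Ω₂) = -0.407946-0.167423i ; Δ = -0.000350-0.000225i
  [+6]  conj(Y_{7,6})(Ω₁) = +0.000007+0.000076i ; Y_{7,6}(Ω₂) = +0.154519+0.300355i ; Δ = -0.000022+0.000014i
  [+7]  conj(Y_{7,7})(Ω₁) = -0.000004+0.000001i ; Y_{7,7}(Ω₂) = +0.030505-0.129664i ; Δ = +0.000000+0.000001i
Σ over m = -0.376806-0.000000i; ×(4π/15) → -0.315672-0.000000i. Real part: -0.315672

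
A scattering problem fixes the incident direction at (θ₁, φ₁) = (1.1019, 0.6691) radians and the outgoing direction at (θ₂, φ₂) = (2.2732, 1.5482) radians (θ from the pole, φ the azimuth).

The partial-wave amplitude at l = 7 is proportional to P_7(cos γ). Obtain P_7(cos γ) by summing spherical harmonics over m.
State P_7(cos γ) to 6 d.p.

-0.257112

Expand P_7 via completeness: Σ_{m} conj(Y_{7,m}) at Ω₁ times Y_{7,m} at Ω₂ —
  m=-7: Y*=(-0.006448, -0.224704)  Y=(-0.011889, 0.074539)  product (0.016826, 0.002191)
  m=-6: Y*=(-0.273772, -0.326496)  Y=(0.236852, 0.032310)  product (-0.054294, -0.086177)
  m=-5: Y*=(-0.335911, -0.069460)  Y=(0.047438, -0.418090)  product (-0.044976, 0.137146)
  m=-4: Y*=(0.064793, -0.032522)  Y=(-0.388830, -0.035241)  product (-0.026339, 0.010362)
  m=-3: Y*=(0.149900, -0.321318)  Y=(-0.001215, 0.017902)  product (0.005570, 0.003074)
  m=-2: Y*=(-0.019455, -0.082127)  Y=(-0.353002, -0.015964)  product (0.005556, 0.029302)
  m=-1: Y*=(0.249359, 0.197191)  Y=(-0.004069, 0.180023)  product (-0.036513, 0.044088)
  m=+0: Y*=(0.125920, -0.000000)  Y=(-0.306262, 0.000000)  product (-0.038564, 0.000000)
  m=+1: Y*=(-0.249359, 0.197191)  Y=(0.004069, 0.180023)  product (-0.036513, -0.044088)
  m=+2: Y*=(-0.019455, 0.082127)  Y=(-0.353002, 0.015964)  product (0.005556, -0.029302)
  m=+3: Y*=(-0.149900, -0.321318)  Y=(0.001215, 0.017902)  product (0.005570, -0.003074)
  m=+4: Y*=(0.064793, 0.032522)  Y=(-0.388830, 0.035241)  product (-0.026339, -0.010362)
  m=+5: Y*=(0.335911, -0.069460)  Y=(-0.047438, -0.418090)  product (-0.044976, -0.137146)
  m=+6: Y*=(-0.273772, 0.326496)  Y=(0.236852, -0.032310)  product (-0.054294, 0.086177)
  m=+7: Y*=(0.006448, -0.224704)  Y=(0.011889, 0.074539)  product (0.016826, -0.002191)
Σ over m = (-0.306905, -0.000000); ×(4π/15) → (-0.257112, -0.000000). Real part: -0.257112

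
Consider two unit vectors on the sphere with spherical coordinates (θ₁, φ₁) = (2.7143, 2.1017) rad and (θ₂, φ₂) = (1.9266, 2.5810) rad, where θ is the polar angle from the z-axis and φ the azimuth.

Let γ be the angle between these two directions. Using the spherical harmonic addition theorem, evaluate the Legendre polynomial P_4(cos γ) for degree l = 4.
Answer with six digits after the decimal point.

Summing Y*_{l m}(θ₁,φ₁)·Y_{l m}(θ₂,φ₂) over m ∈ [−4, 4]; prefactor 4π/(2·4+1) = 1.396263:
  term(m=-4) = (-0.001514, -0.004194)   from Y*(Ω₁)=(-0.006853, 0.011107), Y(Ω₂)=(-0.212582, 0.267460)
  term(m=-3) = (0.003858, -0.028856)   from Y*(Ω₁)=(-0.081051, -0.001776), Y(Ω₂)=(-0.039773, 0.356900)
  term(m=-2) = (-0.007011, 0.009985)   from Y*(Ω₁)=(-0.134314, -0.240693), Y(Ω₂)=(-0.019238, -0.039866)
  term(m=-1) = (-0.147156, 0.076480)   from Y*(Ω₁)=(0.252755, -0.430491), Y(Ω₂)=(-0.281365, -0.176634)
  term(m=+0) = (-0.003024, 0.000000)   from Y*(Ω₁)=(0.228800, -0.000000), Y(Ω₂)=(-0.013218, 0.000000)
  term(m=+1) = (-0.147156, -0.076480)   from Y*(Ω₁)=(-0.252755, -0.430491), Y(Ω₂)=(0.281365, -0.176634)
  term(m=+2) = (-0.007011, -0.009985)   from Y*(Ω₁)=(-0.134314, 0.240693), Y(Ω₂)=(-0.019238, 0.039866)
  term(m=+3) = (0.003858, 0.028856)   from Y*(Ω₁)=(0.081051, -0.001776), Y(Ω₂)=(0.039773, 0.356900)
  term(m=+4) = (-0.001514, 0.004194)   from Y*(Ω₁)=(-0.006853, -0.011107), Y(Ω₂)=(-0.212582, -0.267460)
Total Σ_m = (-0.306672, 0.000000). Multiply by 1.396263: (-0.428194, 0.000000). P_4(cos γ) = -0.428194

-0.428194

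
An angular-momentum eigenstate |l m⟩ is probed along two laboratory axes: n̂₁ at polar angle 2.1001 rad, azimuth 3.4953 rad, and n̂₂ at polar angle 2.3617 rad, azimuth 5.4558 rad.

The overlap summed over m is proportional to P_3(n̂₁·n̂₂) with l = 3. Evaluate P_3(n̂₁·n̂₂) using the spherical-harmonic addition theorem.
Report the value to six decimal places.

Expand P_3 via completeness: Σ_{m} conj(Y_{3,m}) at Ω₁ times Y_{3,m} at Ω₂ —
  term(m=-3) = +0.035829+0.015219i   from Y*(Ω₁)=-0.130908-0.234211i, Y(Ω₂)=-0.114663+0.088887i
  term(m=-2) = -0.098265+0.097095i   from Y*(Ω₁)=-0.292212-0.249854i, Y(Ω₂)=+0.030137-0.358044i
  term(m=-1) = -0.010109-0.024615i   from Y*(Ω₁)=-0.071907-0.026551i, Y(Ω₂)=+0.234951+0.255558i
  term(m=+0) = +0.040752+0.000000i   from Y*(Ω₁)=+0.325080-0.000000i, Y(Ω₂)=+0.125359+0.000000i
  term(m=+1) = -0.010109+0.024615i   from Y*(Ω₁)=+0.071907-0.026551i, Y(Ω₂)=-0.234951+0.255558i
  term(m=+2) = -0.098265-0.097095i   from Y*(Ω₁)=-0.292212+0.249854i, Y(Ω₂)=+0.030137+0.358044i
  term(m=+3) = +0.035829-0.015219i   from Y*(Ω₁)=+0.130908-0.234211i, Y(Ω₂)=+0.114663+0.088887i
Σ over m = -0.104340-0.000000i; ×(4π/7) → -0.187311-0.000000i. Real part: -0.187311

-0.187311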